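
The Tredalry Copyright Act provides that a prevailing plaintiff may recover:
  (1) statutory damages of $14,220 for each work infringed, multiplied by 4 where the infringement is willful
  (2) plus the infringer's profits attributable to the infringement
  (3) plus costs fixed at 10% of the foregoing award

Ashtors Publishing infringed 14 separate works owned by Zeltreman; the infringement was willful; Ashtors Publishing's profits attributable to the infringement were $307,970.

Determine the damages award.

$1,214,719

Statutory damages: 14 × $14,220 = $199,080
Multiplied by 4: 4 × $199,080 = $796,320
Combined award: $796,320 + $307,970 = $1,104,290
Costs: 10% of $1,104,290 = $110,429
Award plus costs: $1,104,290 + $110,429 = $1,214,719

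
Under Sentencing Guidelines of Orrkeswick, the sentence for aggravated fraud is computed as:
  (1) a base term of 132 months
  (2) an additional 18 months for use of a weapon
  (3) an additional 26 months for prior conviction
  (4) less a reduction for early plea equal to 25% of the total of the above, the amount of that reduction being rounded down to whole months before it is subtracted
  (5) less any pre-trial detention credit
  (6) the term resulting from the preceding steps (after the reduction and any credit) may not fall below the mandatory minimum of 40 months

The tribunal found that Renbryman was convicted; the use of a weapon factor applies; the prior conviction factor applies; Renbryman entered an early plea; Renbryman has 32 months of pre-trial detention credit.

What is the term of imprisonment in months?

Use of a weapon enhancement: +18 months
Prior conviction enhancement: +26 months
Adjusted term: 132 months + 18 months + 26 months = 176 months
Early plea reduction: 25% of 176 months = 44 months (rounded down)
After reduction: 176 − 44 = 132 months
Less pre-trial detention credit: 132 months − 32 months = 100 months
Minimum 40 months: 100 months meets the minimum, no increase.

Sentence: 100 months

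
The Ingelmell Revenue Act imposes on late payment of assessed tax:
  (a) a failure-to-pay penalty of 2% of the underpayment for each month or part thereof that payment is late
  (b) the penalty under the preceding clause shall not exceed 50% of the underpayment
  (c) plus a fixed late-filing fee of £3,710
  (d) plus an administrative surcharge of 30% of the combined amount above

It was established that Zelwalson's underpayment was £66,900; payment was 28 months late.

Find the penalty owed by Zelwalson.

£48,308

Accrued rate: 2% × 28 = 56%, capped at 50% → 50%
Failure-to-pay penalty: 50% of £66,900 = £33,450
Penalty before surcharge: £33,450 + £3,710 = £37,160
Administrative surcharge: 30% of £37,160 = £11,148
Total penalty: £37,160 + £11,148 = £48,308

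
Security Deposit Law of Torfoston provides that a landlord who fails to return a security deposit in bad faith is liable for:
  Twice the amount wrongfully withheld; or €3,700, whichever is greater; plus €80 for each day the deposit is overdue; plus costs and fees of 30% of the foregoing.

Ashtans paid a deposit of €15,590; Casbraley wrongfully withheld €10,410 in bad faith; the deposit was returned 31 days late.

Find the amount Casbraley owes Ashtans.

€30,290

Doubled: 2 × €10,410 = €20,820
Minimum €3,700: €20,820 meets the minimum, no increase.
Late-return penalty: 31 × €80 = €2,480
Damages plus late penalty: €20,820 + €2,480 = €23,300
Costs and fees: 30% of €23,300 = €6,990
Total recovery: €23,300 + €6,990 = €30,290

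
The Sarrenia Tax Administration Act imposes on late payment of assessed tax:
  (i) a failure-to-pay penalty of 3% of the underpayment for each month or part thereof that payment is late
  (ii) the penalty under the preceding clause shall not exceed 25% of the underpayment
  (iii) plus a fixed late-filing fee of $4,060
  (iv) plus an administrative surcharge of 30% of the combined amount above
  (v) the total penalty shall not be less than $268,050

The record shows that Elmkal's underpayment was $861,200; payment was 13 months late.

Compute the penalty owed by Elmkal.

$285,168

Accrued rate: 3% × 13 = 39%, capped at 25% → 25%
Failure-to-pay penalty: 25% of $861,200 = $215,300
Penalty before surcharge: $215,300 + $4,060 = $219,360
Administrative surcharge: 30% of $219,360 = $65,808
Total penalty: $219,360 + $65,808 = $285,168
Minimum $268,050: $285,168 meets the minimum, no increase.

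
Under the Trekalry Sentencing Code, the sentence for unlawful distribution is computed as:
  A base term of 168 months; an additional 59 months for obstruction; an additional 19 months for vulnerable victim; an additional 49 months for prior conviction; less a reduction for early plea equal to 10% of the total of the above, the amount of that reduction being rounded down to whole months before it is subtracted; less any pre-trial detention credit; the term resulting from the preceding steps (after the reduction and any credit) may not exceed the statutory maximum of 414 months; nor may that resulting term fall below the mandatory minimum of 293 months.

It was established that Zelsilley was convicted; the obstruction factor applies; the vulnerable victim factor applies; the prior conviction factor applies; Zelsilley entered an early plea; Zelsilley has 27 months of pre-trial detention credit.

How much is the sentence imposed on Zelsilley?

Obstruction enhancement: +59 months
Vulnerable victim enhancement: +19 months
Prior conviction enhancement: +49 months
Adjusted term: 168 months + 59 months + 19 months + 49 months = 295 months
Early plea reduction: 10% of 295 months = 29 months (rounded down)
After reduction: 295 − 29 = 266 months
Less pre-trial detention credit: 266 months − 27 months = 239 months
Cap at 414 months: 239 months is within the cap, no reduction.
Minimum 293 months: 239 months is below the minimum → 293 months

293 months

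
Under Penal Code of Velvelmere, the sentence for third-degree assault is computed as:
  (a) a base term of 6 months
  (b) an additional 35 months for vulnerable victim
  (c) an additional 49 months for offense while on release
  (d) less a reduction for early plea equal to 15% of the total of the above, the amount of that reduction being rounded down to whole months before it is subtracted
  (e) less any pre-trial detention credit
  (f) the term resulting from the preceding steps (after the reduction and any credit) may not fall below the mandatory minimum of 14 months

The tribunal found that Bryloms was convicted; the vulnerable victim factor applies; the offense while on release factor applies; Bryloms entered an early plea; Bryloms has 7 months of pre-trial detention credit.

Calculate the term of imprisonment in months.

Vulnerable victim enhancement: +35 months
Offense while on release enhancement: +49 months
Adjusted term: 6 months + 35 months + 49 months = 90 months
Early plea reduction: 15% of 90 months = 13 months (rounded down)
After reduction: 90 − 13 = 77 months
Less pre-trial detention credit: 77 months − 7 months = 70 months
Minimum 14 months: 70 months meets the minimum, no increase.

70 months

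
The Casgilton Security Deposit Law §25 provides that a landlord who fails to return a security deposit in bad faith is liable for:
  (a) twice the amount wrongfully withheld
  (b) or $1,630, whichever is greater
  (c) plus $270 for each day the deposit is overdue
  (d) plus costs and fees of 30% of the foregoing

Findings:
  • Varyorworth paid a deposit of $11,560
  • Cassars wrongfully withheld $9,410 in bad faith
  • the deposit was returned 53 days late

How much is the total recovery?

$43,069

Doubled: 2 × $9,410 = $18,820
Minimum $1,630: $18,820 meets the minimum, no increase.
Late-return penalty: 53 × $270 = $14,310
Damages plus late penalty: $18,820 + $14,310 = $33,130
Costs and fees: 30% of $33,130 = $9,939
Total recovery: $33,130 + $9,939 = $43,069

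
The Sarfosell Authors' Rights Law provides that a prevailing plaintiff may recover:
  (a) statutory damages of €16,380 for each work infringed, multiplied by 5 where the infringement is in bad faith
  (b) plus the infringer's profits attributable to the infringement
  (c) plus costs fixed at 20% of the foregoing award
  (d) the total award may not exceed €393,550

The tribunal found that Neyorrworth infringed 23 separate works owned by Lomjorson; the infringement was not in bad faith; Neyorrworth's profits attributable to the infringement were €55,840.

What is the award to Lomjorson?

Statutory damages: 23 × €16,380 = €376,740
Infringement not in bad faith: no ×5 enhancement.
Combined award: €376,740 + €55,840 = €432,580
Costs: 20% of €432,580 = €86,516
Award plus costs: €432,580 + €86,516 = €519,096
Cap at €393,550: €519,096 exceeds the cap → €393,550

€393,550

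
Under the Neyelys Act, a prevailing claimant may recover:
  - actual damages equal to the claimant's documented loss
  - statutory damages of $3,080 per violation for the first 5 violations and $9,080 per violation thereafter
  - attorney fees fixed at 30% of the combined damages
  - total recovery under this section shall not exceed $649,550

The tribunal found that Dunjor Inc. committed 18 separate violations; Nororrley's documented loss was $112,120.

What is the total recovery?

First 5 violations: 5 × $3,080 = $15,400
Remaining violations: (18 − 5) × $9,080 = $118,040
Statutory damages: $15,400 + $118,040 = $133,440
Combined damages: $112,120 + $133,440 = $245,560
Attorney fees: 30% of $245,560 = $73,668
Total before cap: $245,560 + $73,668 = $319,228
Cap at $649,550: $319,228 is within the cap, no reduction.

Total recovery: $319,228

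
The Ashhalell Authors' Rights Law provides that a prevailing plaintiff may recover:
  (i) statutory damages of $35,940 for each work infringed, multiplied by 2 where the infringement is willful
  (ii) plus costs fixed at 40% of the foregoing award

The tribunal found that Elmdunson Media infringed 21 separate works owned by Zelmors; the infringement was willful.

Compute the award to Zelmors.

$2,113,272

Statutory damages: 21 × $35,940 = $754,740
Doubled: 2 × $754,740 = $1,509,480
Costs: 40% of $1,509,480 = $603,792
Award plus costs: $1,509,480 + $603,792 = $2,113,272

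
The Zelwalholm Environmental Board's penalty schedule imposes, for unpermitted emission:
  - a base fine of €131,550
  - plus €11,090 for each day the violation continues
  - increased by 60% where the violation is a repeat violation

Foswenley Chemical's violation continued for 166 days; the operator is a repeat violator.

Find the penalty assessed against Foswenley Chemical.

Per-day component: 166 × €11,090 = €1,840,940
Base plus per-day: €131,550 + €1,840,940 = €1,972,490
Enhancement: 60% of €1,972,490 = €1,183,494
Enhanced fine: €1,972,490 + €1,183,494 = €3,155,984

€3,155,984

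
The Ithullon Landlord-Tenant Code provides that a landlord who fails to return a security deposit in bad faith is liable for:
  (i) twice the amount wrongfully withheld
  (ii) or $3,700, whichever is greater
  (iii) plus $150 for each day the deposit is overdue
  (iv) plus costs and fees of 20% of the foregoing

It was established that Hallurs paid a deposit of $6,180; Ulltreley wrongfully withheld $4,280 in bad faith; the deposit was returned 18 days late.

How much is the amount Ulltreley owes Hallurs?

Doubled: 2 × $4,280 = $8,560
Minimum $3,700: $8,560 meets the minimum, no increase.
Late-return penalty: 18 × $150 = $2,700
Damages plus late penalty: $8,560 + $2,700 = $11,260
Costs and fees: 20% of $11,260 = $2,252
Total recovery: $11,260 + $2,252 = $13,512

Recovery: $13,512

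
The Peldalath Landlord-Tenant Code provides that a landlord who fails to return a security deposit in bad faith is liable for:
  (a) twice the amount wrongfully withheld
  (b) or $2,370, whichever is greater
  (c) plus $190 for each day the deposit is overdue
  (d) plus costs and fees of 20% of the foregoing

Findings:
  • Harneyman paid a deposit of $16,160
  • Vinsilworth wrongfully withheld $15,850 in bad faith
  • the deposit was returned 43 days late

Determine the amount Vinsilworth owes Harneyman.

Doubled: 2 × $15,850 = $31,700
Minimum $2,370: $31,700 meets the minimum, no increase.
Late-return penalty: 43 × $190 = $8,170
Damages plus late penalty: $31,700 + $8,170 = $39,870
Costs and fees: 20% of $39,870 = $7,974
Total recovery: $39,870 + $7,974 = $47,844

$47,844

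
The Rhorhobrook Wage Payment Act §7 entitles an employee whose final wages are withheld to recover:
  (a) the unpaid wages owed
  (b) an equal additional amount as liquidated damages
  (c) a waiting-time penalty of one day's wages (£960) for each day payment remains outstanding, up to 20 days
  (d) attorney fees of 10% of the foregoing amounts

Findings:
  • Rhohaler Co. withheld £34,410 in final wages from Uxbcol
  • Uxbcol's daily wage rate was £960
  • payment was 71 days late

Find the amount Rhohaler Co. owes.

Liquidated damages (equal amount): £34,410
Penalty days: min(71, 20) = 20
Waiting-time penalty: 20 × £960 = £19,200
Subtotal: £34,410 + £34,410 + £19,200 = £88,020
Attorney fees: 10% of £88,020 = £8,802
Total award: £88,020 + £8,802 = £96,822

Total award: £96,822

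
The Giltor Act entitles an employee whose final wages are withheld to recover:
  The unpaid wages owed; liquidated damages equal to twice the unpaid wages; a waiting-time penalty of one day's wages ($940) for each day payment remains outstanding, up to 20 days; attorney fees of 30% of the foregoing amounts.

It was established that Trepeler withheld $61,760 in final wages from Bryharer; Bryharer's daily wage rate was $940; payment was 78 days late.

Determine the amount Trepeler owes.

Doubled: 2 × $61,760 = $123,520
Penalty days: min(78, 20) = 20
Waiting-time penalty: 20 × $940 = $18,800
Subtotal: $61,760 + $123,520 + $18,800 = $204,080
Attorney fees: 30% of $204,080 = $61,224
Total award: $204,080 + $61,224 = $265,304

$265,304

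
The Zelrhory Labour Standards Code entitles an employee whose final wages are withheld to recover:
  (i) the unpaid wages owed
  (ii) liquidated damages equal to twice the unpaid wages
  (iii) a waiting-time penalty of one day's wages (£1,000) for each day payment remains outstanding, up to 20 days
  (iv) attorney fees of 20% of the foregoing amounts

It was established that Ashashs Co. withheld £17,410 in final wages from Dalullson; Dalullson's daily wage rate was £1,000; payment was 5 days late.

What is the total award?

Total award: £68,676

Doubled: 2 × £17,410 = £34,820
Penalty days: min(5, 20) = 5
Waiting-time penalty: 5 × £1,000 = £5,000
Subtotal: £17,410 + £34,820 + £5,000 = £57,230
Attorney fees: 20% of £57,230 = £11,446
Total award: £57,230 + £11,446 = £68,676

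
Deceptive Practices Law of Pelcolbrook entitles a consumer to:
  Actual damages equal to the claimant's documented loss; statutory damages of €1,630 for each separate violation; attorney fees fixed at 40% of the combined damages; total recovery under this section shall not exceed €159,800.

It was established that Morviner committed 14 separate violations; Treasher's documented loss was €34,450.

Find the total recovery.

Statutory damages: 14 × €1,630 = €22,820
Combined damages: €34,450 + €22,820 = €57,270
Attorney fees: 40% of €57,270 = €22,908
Total before cap: €57,270 + €22,908 = €80,178
Cap at €159,800: €80,178 is within the cap, no reduction.

€80,178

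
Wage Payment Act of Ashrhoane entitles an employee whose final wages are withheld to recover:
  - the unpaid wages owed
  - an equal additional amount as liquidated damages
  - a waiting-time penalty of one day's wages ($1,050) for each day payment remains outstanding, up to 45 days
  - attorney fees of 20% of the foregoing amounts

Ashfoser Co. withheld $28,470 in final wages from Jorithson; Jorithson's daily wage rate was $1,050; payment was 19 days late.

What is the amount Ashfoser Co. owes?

$92,268

Liquidated damages (equal amount): $28,470
Penalty days: min(19, 45) = 19
Waiting-time penalty: 19 × $1,050 = $19,950
Subtotal: $28,470 + $28,470 + $19,950 = $76,890
Attorney fees: 20% of $76,890 = $15,378
Total award: $76,890 + $15,378 = $92,268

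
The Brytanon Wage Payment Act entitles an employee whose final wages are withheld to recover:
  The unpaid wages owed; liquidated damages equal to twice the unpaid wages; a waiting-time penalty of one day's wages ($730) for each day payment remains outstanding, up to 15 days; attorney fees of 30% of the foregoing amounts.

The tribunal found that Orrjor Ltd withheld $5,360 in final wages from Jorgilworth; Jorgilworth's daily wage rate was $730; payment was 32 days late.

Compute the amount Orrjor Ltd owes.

Total award: $35,139

Doubled: 2 × $5,360 = $10,720
Penalty days: min(32, 15) = 15
Waiting-time penalty: 15 × $730 = $10,950
Subtotal: $5,360 + $10,720 + $10,950 = $27,030
Attorney fees: 30% of $27,030 = $8,109
Total award: $27,030 + $8,109 = $35,139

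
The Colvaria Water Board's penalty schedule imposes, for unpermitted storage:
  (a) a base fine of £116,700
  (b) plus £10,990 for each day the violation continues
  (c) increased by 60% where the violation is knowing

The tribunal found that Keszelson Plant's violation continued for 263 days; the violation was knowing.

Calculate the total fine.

£4,811,312

Per-day component: 263 × £10,990 = £2,890,370
Base plus per-day: £116,700 + £2,890,370 = £3,007,070
Enhancement: 60% of £3,007,070 = £1,804,242
Enhanced fine: £3,007,070 + £1,804,242 = £4,811,312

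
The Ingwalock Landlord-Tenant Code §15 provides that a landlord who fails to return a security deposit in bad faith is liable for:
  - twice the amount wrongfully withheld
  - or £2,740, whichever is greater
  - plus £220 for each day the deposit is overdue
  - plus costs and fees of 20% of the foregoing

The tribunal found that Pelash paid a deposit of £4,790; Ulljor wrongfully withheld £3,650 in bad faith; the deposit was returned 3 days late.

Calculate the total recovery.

Recovery: £9,552

Doubled: 2 × £3,650 = £7,300
Minimum £2,740: £7,300 meets the minimum, no increase.
Late-return penalty: 3 × £220 = £660
Damages plus late penalty: £7,300 + £660 = £7,960
Costs and fees: 20% of £7,960 = £1,592
Total recovery: £7,960 + £1,592 = £9,552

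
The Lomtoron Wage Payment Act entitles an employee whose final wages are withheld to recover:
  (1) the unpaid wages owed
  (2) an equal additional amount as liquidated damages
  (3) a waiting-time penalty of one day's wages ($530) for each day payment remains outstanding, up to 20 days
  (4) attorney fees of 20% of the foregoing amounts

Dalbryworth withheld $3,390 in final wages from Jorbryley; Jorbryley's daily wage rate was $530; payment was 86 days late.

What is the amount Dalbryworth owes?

Liquidated damages (equal amount): $3,390
Penalty days: min(86, 20) = 20
Waiting-time penalty: 20 × $530 = $10,600
Subtotal: $3,390 + $3,390 + $10,600 = $17,380
Attorney fees: 20% of $17,380 = $3,476
Total award: $17,380 + $3,476 = $20,856

$20,856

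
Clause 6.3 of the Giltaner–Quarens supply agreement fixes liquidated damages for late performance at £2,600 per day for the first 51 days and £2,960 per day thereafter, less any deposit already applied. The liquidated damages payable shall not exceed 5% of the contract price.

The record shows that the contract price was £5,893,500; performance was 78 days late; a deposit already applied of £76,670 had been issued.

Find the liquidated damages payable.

£135,850

First 51 days: 51 × £2,600 = £132,600
Remaining days: (78 − 51) × £2,960 = £79,920
Accrued per-day damages: £132,600 + £79,920 = £212,520
Less deposit already applied: £212,520 − £76,670 = £135,850
Cap: 5% of £5,893,500 = £294,675
Cap at £294,675: £135,850 is within the cap, no reduction.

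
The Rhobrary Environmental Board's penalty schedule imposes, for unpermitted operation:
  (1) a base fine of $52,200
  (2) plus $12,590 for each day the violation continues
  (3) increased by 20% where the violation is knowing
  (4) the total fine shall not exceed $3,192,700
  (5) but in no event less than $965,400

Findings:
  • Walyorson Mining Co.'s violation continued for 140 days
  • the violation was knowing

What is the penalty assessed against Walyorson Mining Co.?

Per-day component: 140 × $12,590 = $1,762,600
Base plus per-day: $52,200 + $1,762,600 = $1,814,800
Enhancement: 20% of $1,814,800 = $362,960
Enhanced fine: $1,814,800 + $362,960 = $2,177,760
Cap at $3,192,700: $2,177,760 is within the cap, no reduction.
Minimum $965,400: $2,177,760 meets the minimum, no increase.

$2,177,760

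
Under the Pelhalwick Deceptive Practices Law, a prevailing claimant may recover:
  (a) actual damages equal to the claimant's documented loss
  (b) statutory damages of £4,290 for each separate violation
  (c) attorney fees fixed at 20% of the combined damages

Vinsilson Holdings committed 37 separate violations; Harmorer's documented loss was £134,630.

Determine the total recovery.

Statutory damages: 37 × £4,290 = £158,730
Combined damages: £134,630 + £158,730 = £293,360
Attorney fees: 20% of £293,360 = £58,672
Total recovery: £293,360 + £58,672 = £352,032

£352,032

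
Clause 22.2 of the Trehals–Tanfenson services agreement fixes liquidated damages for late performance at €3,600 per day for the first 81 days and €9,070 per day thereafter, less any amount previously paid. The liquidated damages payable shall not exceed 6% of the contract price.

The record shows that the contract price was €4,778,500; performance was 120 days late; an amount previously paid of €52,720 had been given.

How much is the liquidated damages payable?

First 81 days: 81 × €3,600 = €291,600
Remaining days: (120 − 81) × €9,070 = €353,730
Accrued per-day damages: €291,600 + €353,730 = €645,330
Less amount previously paid: €645,330 − €52,720 = €592,610
Cap: 6% of €4,778,500 = €286,710
Cap at €286,710: €592,610 exceeds the cap → €286,710

Liquidated damages: €286,710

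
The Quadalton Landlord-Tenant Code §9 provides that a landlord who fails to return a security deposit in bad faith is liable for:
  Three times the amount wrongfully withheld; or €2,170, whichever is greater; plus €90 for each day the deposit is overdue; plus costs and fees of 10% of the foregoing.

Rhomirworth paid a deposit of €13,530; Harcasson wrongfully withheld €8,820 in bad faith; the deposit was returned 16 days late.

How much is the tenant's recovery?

€30,690

Trebled: 3 × €8,820 = €26,460
Minimum €2,170: €26,460 meets the minimum, no increase.
Late-return penalty: 16 × €90 = €1,440
Damages plus late penalty: €26,460 + €1,440 = €27,900
Costs and fees: 10% of €27,900 = €2,790
Total recovery: €27,900 + €2,790 = €30,690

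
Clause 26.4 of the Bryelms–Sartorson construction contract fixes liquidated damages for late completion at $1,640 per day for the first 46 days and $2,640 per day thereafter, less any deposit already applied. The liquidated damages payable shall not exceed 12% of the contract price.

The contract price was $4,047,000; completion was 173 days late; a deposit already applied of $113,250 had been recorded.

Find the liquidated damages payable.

$297,470

First 46 days: 46 × $1,640 = $75,440
Remaining days: (173 − 46) × $2,640 = $335,280
Accrued per-day damages: $75,440 + $335,280 = $410,720
Less deposit already applied: $410,720 − $113,250 = $297,470
Cap: 12% of $4,047,000 = $485,640
Cap at $485,640: $297,470 is within the cap, no reduction.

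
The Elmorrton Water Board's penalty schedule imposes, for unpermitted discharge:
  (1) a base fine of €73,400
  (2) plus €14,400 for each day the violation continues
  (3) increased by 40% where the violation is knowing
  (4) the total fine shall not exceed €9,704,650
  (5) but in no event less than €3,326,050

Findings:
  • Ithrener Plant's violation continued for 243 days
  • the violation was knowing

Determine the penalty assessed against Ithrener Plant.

€5,001,640

Per-day component: 243 × €14,400 = €3,499,200
Base plus per-day: €73,400 + €3,499,200 = €3,572,600
Enhancement: 40% of €3,572,600 = €1,429,040
Enhanced fine: €3,572,600 + €1,429,040 = €5,001,640
Cap at €9,704,650: €5,001,640 is within the cap, no reduction.
Minimum €3,326,050: €5,001,640 meets the minimum, no increase.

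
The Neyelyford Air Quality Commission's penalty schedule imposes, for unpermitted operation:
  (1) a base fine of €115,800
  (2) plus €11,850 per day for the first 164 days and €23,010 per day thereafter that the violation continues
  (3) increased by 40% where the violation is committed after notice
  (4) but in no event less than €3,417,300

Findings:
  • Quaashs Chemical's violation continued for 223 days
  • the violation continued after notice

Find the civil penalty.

€4,783,506

First 164 days: 164 × €11,850 = €1,943,400
Remaining days: (223 − 164) × €23,010 = €1,357,590
Per-day component: €1,943,400 + €1,357,590 = €3,300,990
Base plus per-day: €115,800 + €3,300,990 = €3,416,790
Enhancement: 40% of €3,416,790 = €1,366,716
Enhanced fine: €3,416,790 + €1,366,716 = €4,783,506
Minimum €3,417,300: €4,783,506 meets the minimum, no increase.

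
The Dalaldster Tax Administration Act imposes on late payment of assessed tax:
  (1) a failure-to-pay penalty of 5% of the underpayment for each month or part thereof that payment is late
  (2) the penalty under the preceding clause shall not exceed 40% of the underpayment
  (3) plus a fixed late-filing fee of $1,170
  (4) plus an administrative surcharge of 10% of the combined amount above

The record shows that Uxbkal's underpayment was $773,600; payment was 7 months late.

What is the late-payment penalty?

Accrued rate: 5% × 7 = 35%, capped at 40% → 35%
Failure-to-pay penalty: 35% of $773,600 = $270,760
Penalty before surcharge: $270,760 + $1,170 = $271,930
Administrative surcharge: 10% of $271,930 = $27,193
Total penalty: $271,930 + $27,193 = $299,123

$299,123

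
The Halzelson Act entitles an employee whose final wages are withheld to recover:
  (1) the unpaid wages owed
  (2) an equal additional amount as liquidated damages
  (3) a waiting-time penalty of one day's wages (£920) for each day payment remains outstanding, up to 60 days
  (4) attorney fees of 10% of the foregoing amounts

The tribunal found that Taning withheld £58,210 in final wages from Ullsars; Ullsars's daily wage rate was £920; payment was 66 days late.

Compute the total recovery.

Liquidated damages (equal amount): £58,210
Penalty days: min(66, 60) = 60
Waiting-time penalty: 60 × £920 = £55,200
Subtotal: £58,210 + £58,210 + £55,200 = £171,620
Attorney fees: 10% of £171,620 = £17,162
Total award: £171,620 + £17,162 = £188,782

£188,782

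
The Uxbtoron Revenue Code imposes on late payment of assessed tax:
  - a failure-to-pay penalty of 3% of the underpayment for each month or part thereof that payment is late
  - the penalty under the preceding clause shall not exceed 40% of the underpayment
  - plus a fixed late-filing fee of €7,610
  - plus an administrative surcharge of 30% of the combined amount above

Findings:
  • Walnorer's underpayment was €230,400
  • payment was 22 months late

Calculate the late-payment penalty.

Accrued rate: 3% × 22 = 66%, capped at 40% → 40%
Failure-to-pay penalty: 40% of €230,400 = €92,160
Penalty before surcharge: €92,160 + €7,610 = €99,770
Administrative surcharge: 30% of €99,770 = €29,931
Total penalty: €99,770 + €29,931 = €129,701

€129,701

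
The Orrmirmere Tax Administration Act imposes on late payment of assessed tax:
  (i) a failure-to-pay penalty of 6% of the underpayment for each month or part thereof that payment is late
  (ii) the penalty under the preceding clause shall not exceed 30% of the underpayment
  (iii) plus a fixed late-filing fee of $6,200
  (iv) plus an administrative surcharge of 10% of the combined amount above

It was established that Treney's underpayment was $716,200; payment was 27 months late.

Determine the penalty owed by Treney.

$243,166

Accrued rate: 6% × 27 = 162%, capped at 30% → 30%
Failure-to-pay penalty: 30% of $716,200 = $214,860
Penalty before surcharge: $214,860 + $6,200 = $221,060
Administrative surcharge: 10% of $221,060 = $22,106
Total penalty: $221,060 + $22,106 = $243,166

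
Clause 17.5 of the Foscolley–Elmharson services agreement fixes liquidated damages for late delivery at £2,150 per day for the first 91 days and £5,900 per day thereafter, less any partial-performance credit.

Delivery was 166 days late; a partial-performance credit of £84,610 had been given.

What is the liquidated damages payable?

First 91 days: 91 × £2,150 = £195,650
Remaining days: (166 − 91) × £5,900 = £442,500
Accrued per-day damages: £195,650 + £442,500 = £638,150
Less partial-performance credit: £638,150 − £84,610 = £553,540

£553,540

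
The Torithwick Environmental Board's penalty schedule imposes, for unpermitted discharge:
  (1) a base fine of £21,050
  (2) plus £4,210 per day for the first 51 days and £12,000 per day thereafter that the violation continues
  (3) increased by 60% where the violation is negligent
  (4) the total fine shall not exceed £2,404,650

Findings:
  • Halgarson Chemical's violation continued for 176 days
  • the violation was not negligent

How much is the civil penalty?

Civil penalty: £1,735,760

First 51 days: 51 × £4,210 = £214,710
Remaining days: (176 − 51) × £12,000 = £1,500,000
Per-day component: £214,710 + £1,500,000 = £1,714,710
Base plus per-day: £21,050 + £1,714,710 = £1,735,760
The violation was not negligent: no 60% increase.
Cap at £2,404,650: £1,735,760 is within the cap, no reduction.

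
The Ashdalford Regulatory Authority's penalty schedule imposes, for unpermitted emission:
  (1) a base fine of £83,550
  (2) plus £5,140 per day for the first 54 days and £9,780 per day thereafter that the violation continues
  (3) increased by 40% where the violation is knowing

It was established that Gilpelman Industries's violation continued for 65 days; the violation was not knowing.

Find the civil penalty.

£468,690

First 54 days: 54 × £5,140 = £277,560
Remaining days: (65 − 54) × £9,780 = £107,580
Per-day component: £277,560 + £107,580 = £385,140
Base plus per-day: £83,550 + £385,140 = £468,690
The violation was not knowing: no 40% increase.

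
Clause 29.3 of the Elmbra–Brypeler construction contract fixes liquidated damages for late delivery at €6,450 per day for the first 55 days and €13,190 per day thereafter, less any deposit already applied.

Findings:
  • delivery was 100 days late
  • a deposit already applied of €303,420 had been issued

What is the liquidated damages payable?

First 55 days: 55 × €6,450 = €354,750
Remaining days: (100 − 55) × €13,190 = €593,550
Accrued per-day damages: €354,750 + €593,550 = €948,300
Less deposit already applied: €948,300 − €303,420 = €644,880

€644,880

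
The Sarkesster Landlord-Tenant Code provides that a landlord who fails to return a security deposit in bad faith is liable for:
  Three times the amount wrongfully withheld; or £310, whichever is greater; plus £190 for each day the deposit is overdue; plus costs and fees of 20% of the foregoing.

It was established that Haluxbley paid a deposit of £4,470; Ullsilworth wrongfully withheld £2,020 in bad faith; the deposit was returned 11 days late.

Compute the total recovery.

Trebled: 3 × £2,020 = £6,060
Minimum £310: £6,060 meets the minimum, no increase.
Late-return penalty: 11 × £190 = £2,090
Damages plus late penalty: £6,060 + £2,090 = £8,150
Costs and fees: 20% of £8,150 = £1,630
Total recovery: £8,150 + £1,630 = £9,780

£9,780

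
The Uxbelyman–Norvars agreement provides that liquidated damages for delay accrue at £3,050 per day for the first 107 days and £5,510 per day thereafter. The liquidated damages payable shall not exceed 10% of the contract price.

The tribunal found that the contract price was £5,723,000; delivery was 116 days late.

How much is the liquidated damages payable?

First 107 days: 107 × £3,050 = £326,350
Remaining days: (116 − 107) × £5,510 = £49,590
Accrued per-day damages: £326,350 + £49,590 = £375,940
Cap: 10% of £5,723,000 = £572,300
Cap at £572,300: £375,940 is within the cap, no reduction.

Liquidated damages: £375,940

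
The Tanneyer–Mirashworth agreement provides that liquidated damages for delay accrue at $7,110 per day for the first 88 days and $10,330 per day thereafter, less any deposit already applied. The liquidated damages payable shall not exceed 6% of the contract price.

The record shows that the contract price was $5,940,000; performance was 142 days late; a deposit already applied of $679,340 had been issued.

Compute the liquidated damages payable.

$356,400

First 88 days: 88 × $7,110 = $625,680
Remaining days: (142 − 88) × $10,330 = $557,820
Accrued per-day damages: $625,680 + $557,820 = $1,183,500
Less deposit already applied: $1,183,500 − $679,340 = $504,160
Cap: 6% of $5,940,000 = $356,400
Cap at $356,400: $504,160 exceeds the cap → $356,400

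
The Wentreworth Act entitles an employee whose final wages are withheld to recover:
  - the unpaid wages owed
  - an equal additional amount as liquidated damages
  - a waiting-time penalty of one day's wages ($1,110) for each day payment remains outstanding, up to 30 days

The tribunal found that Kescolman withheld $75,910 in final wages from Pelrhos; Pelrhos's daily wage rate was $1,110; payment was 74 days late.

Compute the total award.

Liquidated damages (equal amount): $75,910
Penalty days: min(74, 30) = 30
Waiting-time penalty: 30 × $1,110 = $33,300
Total award: $75,910 + $75,910 + $33,300 = $185,120

$185,120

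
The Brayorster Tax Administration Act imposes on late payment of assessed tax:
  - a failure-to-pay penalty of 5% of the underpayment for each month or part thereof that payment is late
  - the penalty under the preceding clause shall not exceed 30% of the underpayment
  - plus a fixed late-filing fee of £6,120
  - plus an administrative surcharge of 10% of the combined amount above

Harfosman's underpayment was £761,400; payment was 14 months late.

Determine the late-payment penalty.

Accrued rate: 5% × 14 = 70%, capped at 30% → 30%
Failure-to-pay penalty: 30% of £761,400 = £228,420
Penalty before surcharge: £228,420 + £6,120 = £234,540
Administrative surcharge: 10% of £234,540 = £23,454
Total penalty: £234,540 + £23,454 = £257,994

£257,994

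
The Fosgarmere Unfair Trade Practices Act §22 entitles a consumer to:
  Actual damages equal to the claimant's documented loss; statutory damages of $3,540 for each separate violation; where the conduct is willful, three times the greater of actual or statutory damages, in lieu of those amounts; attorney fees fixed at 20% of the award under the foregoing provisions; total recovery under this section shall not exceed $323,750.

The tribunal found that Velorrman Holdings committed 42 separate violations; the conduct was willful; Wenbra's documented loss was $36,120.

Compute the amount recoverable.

$323,750

Statutory damages: 42 × $3,540 = $148,680
Greater of actual damages ($36,120) or statutory damages ($148,680): $148,680
Trebled: 3 × $148,680 = $446,040
Attorney fees: 20% of $446,040 = $89,208
Total before cap: $446,040 + $89,208 = $535,248
Cap at $323,750: $535,248 exceeds the cap → $323,750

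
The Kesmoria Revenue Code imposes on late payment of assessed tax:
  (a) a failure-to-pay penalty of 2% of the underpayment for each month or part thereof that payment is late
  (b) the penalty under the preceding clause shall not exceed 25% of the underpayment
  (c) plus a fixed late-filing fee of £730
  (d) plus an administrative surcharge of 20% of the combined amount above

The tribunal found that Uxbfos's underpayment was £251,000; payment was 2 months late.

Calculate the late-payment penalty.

£12,924

Accrued rate: 2% × 2 = 4%, capped at 25% → 4%
Failure-to-pay penalty: 4% of £251,000 = £10,040
Penalty before surcharge: £10,040 + £730 = £10,770
Administrative surcharge: 20% of £10,770 = £2,154
Total penalty: £10,770 + £2,154 = £12,924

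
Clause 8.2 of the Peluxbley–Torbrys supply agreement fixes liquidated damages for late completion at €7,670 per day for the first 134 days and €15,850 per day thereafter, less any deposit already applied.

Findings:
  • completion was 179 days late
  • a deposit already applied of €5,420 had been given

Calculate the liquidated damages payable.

€1,735,610

First 134 days: 134 × €7,670 = €1,027,780
Remaining days: (179 − 134) × €15,850 = €713,250
Accrued per-day damages: €1,027,780 + €713,250 = €1,741,030
Less deposit already applied: €1,741,030 − €5,420 = €1,735,610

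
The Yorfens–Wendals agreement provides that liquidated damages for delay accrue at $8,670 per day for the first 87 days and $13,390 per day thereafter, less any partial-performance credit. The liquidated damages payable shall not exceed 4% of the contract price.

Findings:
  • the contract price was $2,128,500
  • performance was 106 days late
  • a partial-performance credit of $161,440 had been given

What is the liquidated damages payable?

First 87 days: 87 × $8,670 = $754,290
Remaining days: (106 − 87) × $13,390 = $254,410
Accrued per-day damages: $754,290 + $254,410 = $1,008,700
Less partial-performance credit: $1,008,700 − $161,440 = $847,260
Cap: 4% of $2,128,500 = $85,140
Cap at $85,140: $847,260 exceeds the cap → $85,140

$85,140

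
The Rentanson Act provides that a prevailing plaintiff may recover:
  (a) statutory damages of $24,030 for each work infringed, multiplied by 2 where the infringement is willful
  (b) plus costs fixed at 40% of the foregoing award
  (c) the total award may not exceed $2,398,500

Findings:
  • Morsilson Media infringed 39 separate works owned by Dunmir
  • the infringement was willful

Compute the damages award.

Award: $2,398,500

Statutory damages: 39 × $24,030 = $937,170
Doubled: 2 × $937,170 = $1,874,340
Costs: 40% of $1,874,340 = $749,736
Award plus costs: $1,874,340 + $749,736 = $2,624,076
Cap at $2,398,500: $2,624,076 exceeds the cap → $2,398,500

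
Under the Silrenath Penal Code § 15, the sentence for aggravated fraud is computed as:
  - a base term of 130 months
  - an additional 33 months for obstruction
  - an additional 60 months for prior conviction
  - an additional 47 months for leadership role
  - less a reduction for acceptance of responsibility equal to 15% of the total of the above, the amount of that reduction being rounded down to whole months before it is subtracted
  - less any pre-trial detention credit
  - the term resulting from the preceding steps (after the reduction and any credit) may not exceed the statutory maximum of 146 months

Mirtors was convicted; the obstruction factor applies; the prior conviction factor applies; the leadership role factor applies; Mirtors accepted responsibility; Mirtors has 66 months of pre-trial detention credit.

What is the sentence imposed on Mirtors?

146 months

Obstruction enhancement: +33 months
Prior conviction enhancement: +60 months
Leadership role enhancement: +47 months
Adjusted term: 130 months + 33 months + 60 months + 47 months = 270 months
Acceptance of responsibility reduction: 15% of 270 months = 40 months (rounded down)
After reduction: 270 − 40 = 230 months
Less pre-trial detention credit: 230 months − 66 months = 164 months
Cap at 146 months: 164 months exceeds the cap → 146 months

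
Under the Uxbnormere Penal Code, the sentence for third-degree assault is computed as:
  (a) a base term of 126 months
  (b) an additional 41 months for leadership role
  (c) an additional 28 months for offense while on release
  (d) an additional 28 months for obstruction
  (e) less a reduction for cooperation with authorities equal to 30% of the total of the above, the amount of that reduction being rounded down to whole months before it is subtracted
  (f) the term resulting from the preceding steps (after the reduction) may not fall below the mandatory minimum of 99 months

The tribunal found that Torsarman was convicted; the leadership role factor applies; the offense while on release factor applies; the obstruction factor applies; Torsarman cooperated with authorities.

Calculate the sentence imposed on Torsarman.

157 months

Leadership role enhancement: +41 months
Offense while on release enhancement: +28 months
Obstruction enhancement: +28 months
Adjusted term: 126 months + 41 months + 28 months + 28 months = 223 months
Cooperation with authorities reduction: 30% of 223 months = 66 months (rounded down)
After reduction: 223 − 66 = 157 months
Minimum 99 months: 157 months meets the minimum, no increase.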